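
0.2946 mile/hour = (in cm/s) 13.17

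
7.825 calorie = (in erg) 3.274e+08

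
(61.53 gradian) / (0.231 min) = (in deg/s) 3.995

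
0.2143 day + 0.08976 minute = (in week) 0.03062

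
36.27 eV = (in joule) 5.811e-18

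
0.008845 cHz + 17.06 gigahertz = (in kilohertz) 1.706e+07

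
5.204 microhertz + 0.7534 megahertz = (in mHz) 7.534e+08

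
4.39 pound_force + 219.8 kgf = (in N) 2175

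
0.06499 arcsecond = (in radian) 3.151e-07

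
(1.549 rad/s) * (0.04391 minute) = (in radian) 4.081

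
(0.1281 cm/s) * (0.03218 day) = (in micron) 3.562e+06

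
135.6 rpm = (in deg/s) 813.6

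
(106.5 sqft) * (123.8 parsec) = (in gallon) 9.985e+21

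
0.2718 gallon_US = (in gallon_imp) 0.2263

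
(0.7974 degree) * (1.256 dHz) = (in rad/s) 0.001748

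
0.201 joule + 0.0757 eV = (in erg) 2.01e+06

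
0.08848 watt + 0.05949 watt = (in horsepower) 0.0001984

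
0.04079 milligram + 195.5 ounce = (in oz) 195.5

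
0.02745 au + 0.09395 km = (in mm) 4.106e+12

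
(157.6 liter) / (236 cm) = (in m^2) 0.06678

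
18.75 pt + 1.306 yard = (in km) 0.001201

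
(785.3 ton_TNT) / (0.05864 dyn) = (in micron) 5.603e+24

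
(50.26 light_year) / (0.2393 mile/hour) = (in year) 1.409e+11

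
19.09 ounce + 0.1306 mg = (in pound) 1.193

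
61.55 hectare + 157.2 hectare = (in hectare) 218.8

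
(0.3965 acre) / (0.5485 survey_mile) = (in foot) 5.964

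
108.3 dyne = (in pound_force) 0.0002435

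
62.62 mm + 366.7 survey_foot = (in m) 111.8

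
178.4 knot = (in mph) 205.3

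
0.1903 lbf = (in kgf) 0.08632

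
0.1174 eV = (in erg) 1.881e-13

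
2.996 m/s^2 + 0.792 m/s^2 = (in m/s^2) 3.788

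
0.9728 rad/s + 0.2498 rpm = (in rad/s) 0.999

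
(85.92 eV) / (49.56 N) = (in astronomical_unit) 1.857e-30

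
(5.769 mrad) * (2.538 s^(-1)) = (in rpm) 0.1398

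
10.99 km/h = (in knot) 5.934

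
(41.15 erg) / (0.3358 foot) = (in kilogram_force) 4.1e-06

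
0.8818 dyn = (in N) 8.818e-06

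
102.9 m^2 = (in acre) 0.02543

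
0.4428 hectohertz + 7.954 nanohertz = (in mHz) 4.428e+04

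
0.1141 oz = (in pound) 0.007131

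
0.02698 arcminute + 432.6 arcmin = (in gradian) 8.012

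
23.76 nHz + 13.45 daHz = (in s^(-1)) 134.5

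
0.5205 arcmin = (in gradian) 0.009639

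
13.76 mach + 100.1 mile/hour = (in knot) 9194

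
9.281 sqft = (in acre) 0.0002131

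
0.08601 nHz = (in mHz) 8.601e-08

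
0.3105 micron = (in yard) 3.396e-07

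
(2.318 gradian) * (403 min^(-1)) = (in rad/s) 0.2446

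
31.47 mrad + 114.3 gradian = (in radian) 1.827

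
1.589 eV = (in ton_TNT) 6.085e-29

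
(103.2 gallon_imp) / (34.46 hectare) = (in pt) 0.003859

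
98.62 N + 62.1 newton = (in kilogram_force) 16.39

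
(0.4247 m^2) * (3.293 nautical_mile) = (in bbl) 1.629e+04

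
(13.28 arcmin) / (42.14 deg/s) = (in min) 8.754e-05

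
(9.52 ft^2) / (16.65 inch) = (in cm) 209.1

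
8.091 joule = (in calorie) 1.934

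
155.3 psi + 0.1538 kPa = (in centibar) 1071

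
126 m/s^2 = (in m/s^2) 126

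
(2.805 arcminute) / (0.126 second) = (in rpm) 0.06184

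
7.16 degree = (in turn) 0.01989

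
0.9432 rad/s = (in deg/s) 54.04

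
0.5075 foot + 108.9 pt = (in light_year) 2.041e-17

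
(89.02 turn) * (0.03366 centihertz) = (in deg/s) 10.79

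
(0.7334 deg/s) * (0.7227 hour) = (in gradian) 2120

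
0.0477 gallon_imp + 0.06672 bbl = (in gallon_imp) 2.381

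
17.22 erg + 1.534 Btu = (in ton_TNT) 3.868e-07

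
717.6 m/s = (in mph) 1605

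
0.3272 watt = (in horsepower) 0.0004388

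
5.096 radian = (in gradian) 324.4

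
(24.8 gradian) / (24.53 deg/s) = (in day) 1.053e-05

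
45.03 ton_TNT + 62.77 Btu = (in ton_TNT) 45.03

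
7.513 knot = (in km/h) 13.91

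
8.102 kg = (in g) 8102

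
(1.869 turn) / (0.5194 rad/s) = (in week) 3.738e-05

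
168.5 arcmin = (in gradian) 3.12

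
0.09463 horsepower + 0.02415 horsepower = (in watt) 88.57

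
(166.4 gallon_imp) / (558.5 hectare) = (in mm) 0.0001354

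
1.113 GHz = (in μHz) 1.113e+15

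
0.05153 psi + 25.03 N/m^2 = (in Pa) 380.3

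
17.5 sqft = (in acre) 0.0004017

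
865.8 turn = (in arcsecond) 1.122e+09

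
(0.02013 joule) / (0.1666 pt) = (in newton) 342.5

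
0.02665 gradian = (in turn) 6.663e-05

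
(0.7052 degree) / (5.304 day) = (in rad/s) 2.686e-08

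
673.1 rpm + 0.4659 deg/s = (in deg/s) 4039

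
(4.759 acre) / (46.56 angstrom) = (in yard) 4.524e+12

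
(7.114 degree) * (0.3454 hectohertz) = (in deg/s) 245.7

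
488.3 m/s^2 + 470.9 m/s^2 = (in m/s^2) 959.2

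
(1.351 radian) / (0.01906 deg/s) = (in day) 0.047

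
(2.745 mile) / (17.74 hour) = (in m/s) 0.06917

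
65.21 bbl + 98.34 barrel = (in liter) 2.6e+04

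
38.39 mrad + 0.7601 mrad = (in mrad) 39.15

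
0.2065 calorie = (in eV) 5.393e+18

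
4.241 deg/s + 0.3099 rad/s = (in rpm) 3.666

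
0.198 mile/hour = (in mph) 0.198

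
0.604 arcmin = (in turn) 2.796e-05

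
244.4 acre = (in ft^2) 1.065e+07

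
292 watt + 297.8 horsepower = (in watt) 2.224e+05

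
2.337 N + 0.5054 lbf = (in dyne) 4.585e+05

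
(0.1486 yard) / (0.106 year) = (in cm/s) 4.065e-06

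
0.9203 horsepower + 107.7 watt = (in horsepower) 1.065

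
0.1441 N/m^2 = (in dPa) 1.441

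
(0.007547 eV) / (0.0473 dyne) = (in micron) 2.556e-09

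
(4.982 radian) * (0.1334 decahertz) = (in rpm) 63.46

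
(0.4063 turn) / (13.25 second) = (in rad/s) 0.1927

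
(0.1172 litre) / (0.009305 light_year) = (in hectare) 1.331e-22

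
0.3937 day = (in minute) 566.9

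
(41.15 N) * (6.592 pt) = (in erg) 9.569e+05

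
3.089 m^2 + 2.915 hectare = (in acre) 7.204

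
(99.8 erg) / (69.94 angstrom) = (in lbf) 320.8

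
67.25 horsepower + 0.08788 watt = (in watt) 5.015e+04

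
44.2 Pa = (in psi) 0.006411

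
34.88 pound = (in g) 1.582e+04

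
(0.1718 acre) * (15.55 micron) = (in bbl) 0.068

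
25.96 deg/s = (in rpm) 4.327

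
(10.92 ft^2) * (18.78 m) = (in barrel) 119.8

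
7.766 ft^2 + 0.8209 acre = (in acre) 0.8211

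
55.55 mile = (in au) 5.976e-07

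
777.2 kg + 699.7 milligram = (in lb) 1713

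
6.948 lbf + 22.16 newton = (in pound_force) 11.93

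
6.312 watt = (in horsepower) 0.008465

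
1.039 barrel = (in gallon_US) 43.64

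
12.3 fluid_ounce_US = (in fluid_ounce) 12.3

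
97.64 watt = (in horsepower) 0.1309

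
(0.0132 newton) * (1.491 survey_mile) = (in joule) 31.67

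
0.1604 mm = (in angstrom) 1.604e+06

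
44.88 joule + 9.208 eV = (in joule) 44.88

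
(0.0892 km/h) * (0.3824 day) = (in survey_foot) 2686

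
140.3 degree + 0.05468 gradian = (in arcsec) 5.053e+05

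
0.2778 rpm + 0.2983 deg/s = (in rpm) 0.3275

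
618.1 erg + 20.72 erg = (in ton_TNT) 1.527e-14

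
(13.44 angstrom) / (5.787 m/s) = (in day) 2.688e-15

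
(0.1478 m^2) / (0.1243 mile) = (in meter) 0.0007388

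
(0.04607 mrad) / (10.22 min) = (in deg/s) 4.305e-06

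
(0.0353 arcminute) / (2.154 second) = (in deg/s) 0.0002731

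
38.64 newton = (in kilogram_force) 3.94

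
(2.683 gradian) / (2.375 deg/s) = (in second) 1.017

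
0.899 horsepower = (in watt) 670.4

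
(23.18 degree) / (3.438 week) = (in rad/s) 1.946e-07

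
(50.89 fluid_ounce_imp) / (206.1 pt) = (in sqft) 0.2141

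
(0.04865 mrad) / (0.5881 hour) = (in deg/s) 1.317e-06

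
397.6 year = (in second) 1.254e+10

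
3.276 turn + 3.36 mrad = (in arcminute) 7.077e+04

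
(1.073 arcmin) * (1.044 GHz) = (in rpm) 3.112e+06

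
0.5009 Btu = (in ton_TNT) 1.263e-07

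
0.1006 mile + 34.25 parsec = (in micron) 1.057e+24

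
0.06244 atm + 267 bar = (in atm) 263.6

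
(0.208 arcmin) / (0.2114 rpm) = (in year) 8.667e-11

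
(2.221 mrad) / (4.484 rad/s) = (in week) 8.19e-10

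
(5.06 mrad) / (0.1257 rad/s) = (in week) 6.656e-08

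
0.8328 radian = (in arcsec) 1.718e+05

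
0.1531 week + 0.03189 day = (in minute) 1589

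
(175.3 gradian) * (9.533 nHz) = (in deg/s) 1.504e-06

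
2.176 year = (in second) 6.862e+07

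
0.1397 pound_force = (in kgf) 0.06337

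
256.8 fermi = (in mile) 1.596e-16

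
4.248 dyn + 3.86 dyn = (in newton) 8.108e-05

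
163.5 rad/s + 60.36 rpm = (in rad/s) 169.8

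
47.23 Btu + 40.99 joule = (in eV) 3.113e+23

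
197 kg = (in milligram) 1.97e+08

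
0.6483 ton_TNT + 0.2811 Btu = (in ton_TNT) 0.6483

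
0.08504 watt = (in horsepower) 0.000114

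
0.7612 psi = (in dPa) 5.248e+04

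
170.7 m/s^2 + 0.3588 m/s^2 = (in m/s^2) 171.1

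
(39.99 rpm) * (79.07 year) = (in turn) 1.662e+09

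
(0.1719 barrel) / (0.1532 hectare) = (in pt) 0.05057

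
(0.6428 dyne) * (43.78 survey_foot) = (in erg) 857.8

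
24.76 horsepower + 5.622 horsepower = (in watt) 2.266e+04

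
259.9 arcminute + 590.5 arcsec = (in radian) 0.07846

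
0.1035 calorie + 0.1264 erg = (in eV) 2.703e+18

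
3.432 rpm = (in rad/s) 0.3594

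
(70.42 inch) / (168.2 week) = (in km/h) 6.33e-08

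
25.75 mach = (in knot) 1.704e+04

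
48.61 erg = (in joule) 4.861e-06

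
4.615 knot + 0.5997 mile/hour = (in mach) 0.00776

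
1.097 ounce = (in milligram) 3.11e+04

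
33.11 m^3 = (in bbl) 208.3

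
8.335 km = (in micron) 8.335e+09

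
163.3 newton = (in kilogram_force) 16.65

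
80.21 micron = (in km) 8.021e-08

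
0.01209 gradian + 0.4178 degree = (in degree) 0.4287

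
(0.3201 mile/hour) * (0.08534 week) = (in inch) 2.908e+05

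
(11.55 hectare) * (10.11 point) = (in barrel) 2591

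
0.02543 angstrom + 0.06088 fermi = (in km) 2.543e-15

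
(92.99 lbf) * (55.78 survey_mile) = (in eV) 2.318e+26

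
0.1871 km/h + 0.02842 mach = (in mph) 21.76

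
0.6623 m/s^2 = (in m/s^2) 0.6623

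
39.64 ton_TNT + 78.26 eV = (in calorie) 3.964e+10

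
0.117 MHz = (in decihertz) 1.17e+06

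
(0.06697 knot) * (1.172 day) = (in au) 2.332e-08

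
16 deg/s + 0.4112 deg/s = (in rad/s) 0.2864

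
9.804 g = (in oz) 0.3458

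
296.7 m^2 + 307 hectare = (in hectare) 307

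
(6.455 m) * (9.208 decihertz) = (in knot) 11.55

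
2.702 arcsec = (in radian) 1.31e-05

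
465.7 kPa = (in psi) 67.54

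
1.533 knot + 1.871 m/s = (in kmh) 9.575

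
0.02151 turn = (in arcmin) 464.6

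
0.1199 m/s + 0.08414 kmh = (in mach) 0.0004208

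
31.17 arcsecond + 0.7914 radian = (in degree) 45.35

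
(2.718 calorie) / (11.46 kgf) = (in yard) 0.1107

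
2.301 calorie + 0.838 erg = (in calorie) 2.301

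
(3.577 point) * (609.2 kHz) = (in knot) 1494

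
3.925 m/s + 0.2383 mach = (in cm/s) 8507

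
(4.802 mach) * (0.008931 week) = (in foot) 2.898e+07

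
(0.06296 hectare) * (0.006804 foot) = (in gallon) 344.9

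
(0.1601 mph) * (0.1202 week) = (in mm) 5.203e+06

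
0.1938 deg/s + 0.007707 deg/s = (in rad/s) 0.003517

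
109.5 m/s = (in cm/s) 1.095e+04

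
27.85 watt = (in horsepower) 0.03735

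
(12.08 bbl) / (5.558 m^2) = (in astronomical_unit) 2.31e-12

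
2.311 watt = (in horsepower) 0.003099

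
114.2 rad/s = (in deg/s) 6543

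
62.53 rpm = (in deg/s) 375.2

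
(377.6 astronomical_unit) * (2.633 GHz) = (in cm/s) 1.487e+25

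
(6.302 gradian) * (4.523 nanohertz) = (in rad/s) 4.477e-10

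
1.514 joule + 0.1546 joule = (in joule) 1.669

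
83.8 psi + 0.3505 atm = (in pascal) 6.133e+05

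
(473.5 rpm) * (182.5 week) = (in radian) 5.473e+09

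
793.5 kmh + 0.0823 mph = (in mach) 0.6474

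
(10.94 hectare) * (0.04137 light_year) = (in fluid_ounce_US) 1.448e+24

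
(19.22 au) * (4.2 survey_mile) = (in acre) 4.802e+12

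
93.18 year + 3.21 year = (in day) 3.518e+04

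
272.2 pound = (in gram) 1.235e+05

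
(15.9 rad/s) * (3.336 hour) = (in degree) 1.094e+07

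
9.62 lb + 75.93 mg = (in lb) 9.62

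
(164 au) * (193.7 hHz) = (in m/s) 4.752e+17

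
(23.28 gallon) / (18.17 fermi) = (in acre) 1.198e+09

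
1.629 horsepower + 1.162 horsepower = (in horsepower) 2.791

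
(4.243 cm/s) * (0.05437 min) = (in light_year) 1.463e-17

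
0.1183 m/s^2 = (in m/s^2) 0.1183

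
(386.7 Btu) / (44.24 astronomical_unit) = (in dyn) 0.006165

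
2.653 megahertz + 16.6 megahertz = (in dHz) 1.925e+08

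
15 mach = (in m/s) 5108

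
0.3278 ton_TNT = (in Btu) 1.3e+06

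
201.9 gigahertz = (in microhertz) 2.019e+17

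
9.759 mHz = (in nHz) 9.759e+06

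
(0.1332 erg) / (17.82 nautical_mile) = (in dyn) 4.036e-08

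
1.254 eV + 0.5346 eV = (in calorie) 6.849e-20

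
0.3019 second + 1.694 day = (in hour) 40.66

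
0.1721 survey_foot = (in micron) 5.246e+04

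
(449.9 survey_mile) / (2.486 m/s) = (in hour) 80.9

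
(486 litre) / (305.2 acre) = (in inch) 1.549e-05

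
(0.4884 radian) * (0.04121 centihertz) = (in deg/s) 0.01153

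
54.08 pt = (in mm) 19.08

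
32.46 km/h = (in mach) 0.02648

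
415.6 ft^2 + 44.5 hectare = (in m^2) 4.45e+05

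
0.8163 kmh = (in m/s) 0.2268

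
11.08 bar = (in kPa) 1108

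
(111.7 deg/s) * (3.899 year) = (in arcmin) 8.241e+11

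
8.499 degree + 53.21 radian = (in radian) 53.36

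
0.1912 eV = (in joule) 3.063e-20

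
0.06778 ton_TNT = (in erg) 2.836e+15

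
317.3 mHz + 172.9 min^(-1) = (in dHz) 31.99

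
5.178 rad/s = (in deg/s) 296.7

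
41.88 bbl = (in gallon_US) 1759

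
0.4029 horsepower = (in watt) 300.4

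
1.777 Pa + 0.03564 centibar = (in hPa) 0.3742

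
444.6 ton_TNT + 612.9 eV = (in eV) 1.161e+31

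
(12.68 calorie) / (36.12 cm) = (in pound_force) 33.02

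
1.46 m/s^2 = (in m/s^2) 1.46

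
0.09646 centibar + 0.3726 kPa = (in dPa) 4691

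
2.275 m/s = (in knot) 4.422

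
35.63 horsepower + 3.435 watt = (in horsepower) 35.63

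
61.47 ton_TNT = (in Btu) 2.438e+08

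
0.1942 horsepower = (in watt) 144.8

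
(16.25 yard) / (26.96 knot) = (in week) 1.771e-06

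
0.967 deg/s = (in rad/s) 0.01688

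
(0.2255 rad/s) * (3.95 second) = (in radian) 0.8907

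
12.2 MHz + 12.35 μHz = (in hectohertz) 1.22e+05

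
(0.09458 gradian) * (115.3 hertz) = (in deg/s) 9.815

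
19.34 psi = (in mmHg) 1000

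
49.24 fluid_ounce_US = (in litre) 1.456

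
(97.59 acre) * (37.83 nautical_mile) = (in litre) 2.767e+13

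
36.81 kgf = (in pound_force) 81.15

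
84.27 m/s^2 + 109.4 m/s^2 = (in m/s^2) 193.7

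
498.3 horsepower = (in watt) 3.716e+05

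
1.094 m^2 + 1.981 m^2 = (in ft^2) 33.1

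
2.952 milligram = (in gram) 0.002952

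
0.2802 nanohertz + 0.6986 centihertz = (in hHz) 6.986e-05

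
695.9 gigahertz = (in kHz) 6.959e+08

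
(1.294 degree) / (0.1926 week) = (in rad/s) 1.939e-07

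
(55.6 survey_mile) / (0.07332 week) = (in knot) 3.922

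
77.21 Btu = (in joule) 8.146e+04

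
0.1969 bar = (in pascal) 1.969e+04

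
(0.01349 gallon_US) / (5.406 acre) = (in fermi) 2.334e+06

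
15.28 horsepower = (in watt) 1.139e+04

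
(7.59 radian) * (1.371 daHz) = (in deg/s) 5962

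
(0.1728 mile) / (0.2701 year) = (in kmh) 0.0001175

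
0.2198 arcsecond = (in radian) 1.066e-06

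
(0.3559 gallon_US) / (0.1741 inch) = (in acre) 7.528e-05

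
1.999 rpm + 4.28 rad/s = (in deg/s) 257.2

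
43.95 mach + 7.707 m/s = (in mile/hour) 3.349e+04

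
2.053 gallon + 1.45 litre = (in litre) 9.221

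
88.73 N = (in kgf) 9.048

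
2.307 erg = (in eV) 1.44e+12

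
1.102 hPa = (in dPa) 1102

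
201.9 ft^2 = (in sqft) 201.9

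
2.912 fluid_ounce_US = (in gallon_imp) 0.01894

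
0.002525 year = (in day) 0.9216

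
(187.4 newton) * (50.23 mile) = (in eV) 9.455e+25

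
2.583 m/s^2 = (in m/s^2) 2.583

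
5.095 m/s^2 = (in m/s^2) 5.095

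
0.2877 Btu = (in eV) 1.895e+21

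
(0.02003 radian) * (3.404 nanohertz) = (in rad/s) 6.818e-11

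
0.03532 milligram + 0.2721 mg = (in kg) 3.074e-07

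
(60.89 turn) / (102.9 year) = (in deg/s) 6.755e-06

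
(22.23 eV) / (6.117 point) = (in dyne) 1.65e-10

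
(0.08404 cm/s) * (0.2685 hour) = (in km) 0.0008123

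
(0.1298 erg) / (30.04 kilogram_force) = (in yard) 4.819e-11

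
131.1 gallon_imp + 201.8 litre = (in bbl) 5.018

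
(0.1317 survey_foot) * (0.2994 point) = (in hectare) 4.24e-10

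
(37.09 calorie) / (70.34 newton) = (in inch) 86.86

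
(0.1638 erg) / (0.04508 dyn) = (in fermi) 3.634e+13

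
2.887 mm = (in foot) 0.009472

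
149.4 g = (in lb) 0.3294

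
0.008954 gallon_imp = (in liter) 0.04071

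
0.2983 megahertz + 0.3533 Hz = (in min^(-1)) 1.79e+07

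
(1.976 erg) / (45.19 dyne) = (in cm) 0.04373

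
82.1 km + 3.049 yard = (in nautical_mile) 44.33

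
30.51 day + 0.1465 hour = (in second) 2.637e+06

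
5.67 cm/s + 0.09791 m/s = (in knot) 0.3005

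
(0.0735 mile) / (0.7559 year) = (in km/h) 1.786e-05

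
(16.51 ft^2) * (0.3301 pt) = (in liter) 0.1786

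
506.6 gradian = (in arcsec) 1.641e+06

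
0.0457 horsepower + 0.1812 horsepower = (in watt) 169.2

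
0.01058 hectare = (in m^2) 105.8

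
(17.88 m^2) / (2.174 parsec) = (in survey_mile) 1.656e-19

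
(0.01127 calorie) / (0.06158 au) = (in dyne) 5.119e-07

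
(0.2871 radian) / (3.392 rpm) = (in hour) 0.0002245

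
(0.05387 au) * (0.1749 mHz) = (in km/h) 5.074e+06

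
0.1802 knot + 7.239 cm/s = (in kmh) 0.5943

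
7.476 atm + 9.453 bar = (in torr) 1.277e+04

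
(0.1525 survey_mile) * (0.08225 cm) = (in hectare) 2.019e-05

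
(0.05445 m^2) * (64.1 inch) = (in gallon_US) 23.42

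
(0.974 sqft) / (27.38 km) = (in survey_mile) 2.054e-09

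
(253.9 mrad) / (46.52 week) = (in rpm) 8.618e-08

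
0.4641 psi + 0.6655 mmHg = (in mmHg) 24.67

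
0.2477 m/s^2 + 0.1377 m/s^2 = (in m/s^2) 0.3854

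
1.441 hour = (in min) 86.46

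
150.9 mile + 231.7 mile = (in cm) 6.157e+07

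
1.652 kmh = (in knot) 0.892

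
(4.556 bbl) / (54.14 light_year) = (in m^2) 1.414e-18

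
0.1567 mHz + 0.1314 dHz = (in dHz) 0.133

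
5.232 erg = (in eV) 3.266e+12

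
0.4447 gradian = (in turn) 0.001112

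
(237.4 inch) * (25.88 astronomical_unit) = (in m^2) 2.335e+13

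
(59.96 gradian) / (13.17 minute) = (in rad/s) 0.001192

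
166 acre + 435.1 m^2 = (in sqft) 7.236e+06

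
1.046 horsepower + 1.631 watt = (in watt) 781.6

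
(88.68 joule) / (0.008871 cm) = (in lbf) 2.247e+05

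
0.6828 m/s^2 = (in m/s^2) 0.6828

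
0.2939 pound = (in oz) 4.702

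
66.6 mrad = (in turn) 0.0106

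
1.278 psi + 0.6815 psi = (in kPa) 13.51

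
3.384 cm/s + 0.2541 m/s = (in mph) 0.6441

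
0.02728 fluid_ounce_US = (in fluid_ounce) 0.02728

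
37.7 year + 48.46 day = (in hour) 3.314e+05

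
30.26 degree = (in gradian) 33.62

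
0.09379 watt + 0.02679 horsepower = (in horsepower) 0.02692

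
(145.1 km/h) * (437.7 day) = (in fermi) 1.524e+24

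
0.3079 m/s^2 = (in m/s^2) 0.3079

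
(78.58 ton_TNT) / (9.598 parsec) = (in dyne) 0.111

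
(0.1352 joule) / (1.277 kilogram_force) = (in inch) 0.425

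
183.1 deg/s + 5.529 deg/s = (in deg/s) 188.6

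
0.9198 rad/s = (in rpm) 8.783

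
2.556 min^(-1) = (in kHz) 4.26e-05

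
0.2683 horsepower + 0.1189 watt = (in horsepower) 0.2685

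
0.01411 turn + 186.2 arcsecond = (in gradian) 5.701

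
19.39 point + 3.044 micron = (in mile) 4.252e-06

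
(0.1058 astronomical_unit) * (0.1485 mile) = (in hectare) 3.783e+08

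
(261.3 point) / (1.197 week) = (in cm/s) 1.273e-05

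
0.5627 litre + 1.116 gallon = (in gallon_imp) 1.053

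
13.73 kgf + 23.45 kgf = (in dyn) 3.646e+07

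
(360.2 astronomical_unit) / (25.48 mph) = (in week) 7.822e+06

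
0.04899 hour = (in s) 176.4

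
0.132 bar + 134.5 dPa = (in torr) 99.11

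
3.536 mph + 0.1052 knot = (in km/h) 5.885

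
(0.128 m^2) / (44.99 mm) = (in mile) 0.001768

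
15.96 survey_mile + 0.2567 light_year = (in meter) 2.429e+15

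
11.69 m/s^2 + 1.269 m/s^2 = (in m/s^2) 12.96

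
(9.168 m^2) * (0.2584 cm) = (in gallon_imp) 5.211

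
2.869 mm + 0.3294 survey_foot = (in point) 292.7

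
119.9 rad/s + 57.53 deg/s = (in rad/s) 120.9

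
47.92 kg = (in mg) 4.792e+07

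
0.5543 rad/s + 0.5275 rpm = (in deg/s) 34.92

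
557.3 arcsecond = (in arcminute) 9.288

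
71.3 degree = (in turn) 0.1981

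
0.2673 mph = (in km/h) 0.4302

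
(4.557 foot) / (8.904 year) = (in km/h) 1.781e-08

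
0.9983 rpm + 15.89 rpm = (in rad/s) 1.769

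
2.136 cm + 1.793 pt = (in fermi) 2.199e+13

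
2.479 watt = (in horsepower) 0.003324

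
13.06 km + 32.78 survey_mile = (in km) 65.81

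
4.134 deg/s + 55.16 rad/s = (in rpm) 527.4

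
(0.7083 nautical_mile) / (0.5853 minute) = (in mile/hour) 83.56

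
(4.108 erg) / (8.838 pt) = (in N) 0.0001318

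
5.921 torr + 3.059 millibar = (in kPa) 1.095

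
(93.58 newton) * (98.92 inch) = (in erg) 2.351e+09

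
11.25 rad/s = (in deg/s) 644.6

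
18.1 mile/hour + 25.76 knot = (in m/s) 21.34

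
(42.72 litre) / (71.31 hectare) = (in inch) 2.359e-06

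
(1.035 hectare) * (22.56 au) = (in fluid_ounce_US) 1.181e+21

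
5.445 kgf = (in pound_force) 12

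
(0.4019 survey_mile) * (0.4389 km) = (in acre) 70.15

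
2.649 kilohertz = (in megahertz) 0.002649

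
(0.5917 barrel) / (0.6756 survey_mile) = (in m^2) 8.652e-05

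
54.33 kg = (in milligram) 5.433e+07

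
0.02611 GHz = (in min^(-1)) 1.567e+09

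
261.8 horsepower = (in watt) 1.952e+05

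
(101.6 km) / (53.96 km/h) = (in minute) 113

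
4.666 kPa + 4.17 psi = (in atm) 0.3298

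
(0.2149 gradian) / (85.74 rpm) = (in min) 6.266e-06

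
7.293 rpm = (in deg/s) 43.76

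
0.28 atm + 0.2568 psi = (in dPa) 3.014e+05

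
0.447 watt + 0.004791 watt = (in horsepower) 0.0006059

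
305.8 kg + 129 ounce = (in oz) 1.092e+04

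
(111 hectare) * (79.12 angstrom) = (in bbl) 0.05524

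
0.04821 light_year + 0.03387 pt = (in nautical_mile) 2.463e+11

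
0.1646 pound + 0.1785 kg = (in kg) 0.2532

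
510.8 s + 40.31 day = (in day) 40.32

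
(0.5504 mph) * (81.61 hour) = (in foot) 2.372e+05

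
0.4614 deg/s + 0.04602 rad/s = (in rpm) 0.5164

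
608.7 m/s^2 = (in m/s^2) 608.7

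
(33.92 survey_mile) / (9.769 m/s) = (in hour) 1.552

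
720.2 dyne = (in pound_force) 0.001619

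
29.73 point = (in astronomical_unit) 7.011e-14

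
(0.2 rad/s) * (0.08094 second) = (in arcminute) 55.65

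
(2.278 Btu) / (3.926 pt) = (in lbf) 3.901e+05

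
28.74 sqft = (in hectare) 0.000267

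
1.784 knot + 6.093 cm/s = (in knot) 1.902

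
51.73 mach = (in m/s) 1.761e+04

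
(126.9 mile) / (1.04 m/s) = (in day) 2.273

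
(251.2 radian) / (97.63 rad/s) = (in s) 2.573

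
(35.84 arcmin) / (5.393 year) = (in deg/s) 3.512e-09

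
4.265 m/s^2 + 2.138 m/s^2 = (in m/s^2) 6.403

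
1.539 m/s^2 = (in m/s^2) 1.539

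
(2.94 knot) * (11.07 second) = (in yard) 18.31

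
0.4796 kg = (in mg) 4.796e+05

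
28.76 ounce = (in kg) 0.8153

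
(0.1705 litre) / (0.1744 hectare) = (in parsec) 3.168e-24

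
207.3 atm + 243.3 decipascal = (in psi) 3046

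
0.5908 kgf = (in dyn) 5.794e+05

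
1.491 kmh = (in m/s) 0.4142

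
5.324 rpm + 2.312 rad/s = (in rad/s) 2.87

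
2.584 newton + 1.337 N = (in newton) 3.921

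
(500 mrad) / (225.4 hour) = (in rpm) 5.884e-06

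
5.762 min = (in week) 0.0005716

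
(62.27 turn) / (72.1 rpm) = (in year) 1.643e-06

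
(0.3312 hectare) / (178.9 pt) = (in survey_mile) 32.61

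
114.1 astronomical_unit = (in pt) 4.838e+16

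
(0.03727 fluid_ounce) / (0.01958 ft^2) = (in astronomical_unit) 4.05e-15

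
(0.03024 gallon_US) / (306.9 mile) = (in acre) 5.727e-14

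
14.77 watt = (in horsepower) 0.01981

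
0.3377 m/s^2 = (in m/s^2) 0.3377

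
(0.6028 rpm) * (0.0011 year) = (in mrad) 2.19e+06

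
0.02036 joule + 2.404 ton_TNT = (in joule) 1.006e+10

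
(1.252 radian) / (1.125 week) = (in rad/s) 1.84e-06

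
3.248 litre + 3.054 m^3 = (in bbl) 19.23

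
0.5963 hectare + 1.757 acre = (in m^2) 1.307e+04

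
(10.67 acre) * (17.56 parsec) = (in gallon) 6.181e+24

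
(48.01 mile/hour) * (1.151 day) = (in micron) 2.134e+12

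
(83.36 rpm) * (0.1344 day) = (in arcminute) 3.485e+08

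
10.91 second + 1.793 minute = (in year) 3.757e-06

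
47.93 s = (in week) 7.925e-05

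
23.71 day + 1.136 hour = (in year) 0.06509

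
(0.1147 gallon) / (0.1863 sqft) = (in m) 0.02509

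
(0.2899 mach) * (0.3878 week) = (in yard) 2.532e+07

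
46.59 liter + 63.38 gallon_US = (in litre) 286.5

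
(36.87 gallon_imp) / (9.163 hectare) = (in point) 0.005185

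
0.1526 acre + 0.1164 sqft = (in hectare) 0.06176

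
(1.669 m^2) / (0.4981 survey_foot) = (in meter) 10.99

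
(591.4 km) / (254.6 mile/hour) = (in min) 86.6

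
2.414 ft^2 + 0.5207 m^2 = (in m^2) 0.745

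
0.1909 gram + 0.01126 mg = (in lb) 0.0004209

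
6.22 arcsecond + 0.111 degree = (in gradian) 0.1253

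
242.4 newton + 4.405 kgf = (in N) 285.6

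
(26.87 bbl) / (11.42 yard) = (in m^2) 0.4091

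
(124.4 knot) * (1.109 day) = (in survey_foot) 2.012e+07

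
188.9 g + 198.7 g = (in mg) 3.876e+05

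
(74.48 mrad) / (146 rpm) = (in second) 0.004871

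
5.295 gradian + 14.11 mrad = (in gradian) 6.193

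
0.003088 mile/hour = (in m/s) 0.00138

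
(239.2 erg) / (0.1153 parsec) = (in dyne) 6.723e-16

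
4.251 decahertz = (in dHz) 425.1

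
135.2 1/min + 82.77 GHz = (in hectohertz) 8.277e+08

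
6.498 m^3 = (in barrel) 40.87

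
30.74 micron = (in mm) 0.03074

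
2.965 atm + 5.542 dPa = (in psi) 43.57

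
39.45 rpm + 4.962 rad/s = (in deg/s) 521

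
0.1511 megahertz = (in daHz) 1.511e+04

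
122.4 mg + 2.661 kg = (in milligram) 2.661e+06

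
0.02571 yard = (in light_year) 2.485e-18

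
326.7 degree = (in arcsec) 1.176e+06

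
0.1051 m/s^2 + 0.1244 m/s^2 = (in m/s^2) 0.2295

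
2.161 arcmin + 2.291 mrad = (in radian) 0.00292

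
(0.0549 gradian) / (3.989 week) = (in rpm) 3.413e-09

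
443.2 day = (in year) 1.214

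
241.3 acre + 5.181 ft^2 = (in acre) 241.3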